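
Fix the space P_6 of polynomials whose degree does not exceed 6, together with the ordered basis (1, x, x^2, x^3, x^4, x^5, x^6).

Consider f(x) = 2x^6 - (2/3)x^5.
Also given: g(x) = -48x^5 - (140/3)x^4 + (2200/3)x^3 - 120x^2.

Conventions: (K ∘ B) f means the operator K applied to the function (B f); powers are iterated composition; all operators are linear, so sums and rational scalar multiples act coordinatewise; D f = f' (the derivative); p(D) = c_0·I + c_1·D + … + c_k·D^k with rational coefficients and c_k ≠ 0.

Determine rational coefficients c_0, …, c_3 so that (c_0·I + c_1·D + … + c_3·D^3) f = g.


c_0 = 0, c_1 = -4, c_2 = -1, c_3 = 3

D^0 f = 2x^6 - (2/3)x^5
D^1 f = 12x^5 - (10/3)x^4
D^2 f = 60x^4 - (40/3)x^3
D^3 f = 240x^3 - 40x^2
matching coefficients of g against c_0 f + c_1 Df + … from the top degree down determines the c_i
solution: c_0 = 0, c_1 = -4, c_2 = -1, c_3 = 3


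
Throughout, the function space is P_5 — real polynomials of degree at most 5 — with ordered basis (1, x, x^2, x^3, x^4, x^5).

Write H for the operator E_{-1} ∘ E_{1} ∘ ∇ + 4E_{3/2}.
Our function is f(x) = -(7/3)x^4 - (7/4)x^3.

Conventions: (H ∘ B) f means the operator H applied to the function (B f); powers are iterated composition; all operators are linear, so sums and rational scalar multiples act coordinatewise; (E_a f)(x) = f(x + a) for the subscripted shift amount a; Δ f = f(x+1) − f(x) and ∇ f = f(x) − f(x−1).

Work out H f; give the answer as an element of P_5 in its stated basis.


∇ f = -(28/3)x^3 + (35/4)x^2 - (49/12)x + 7/12
E_{1} ∇ f = -(28/3)x^3 - (77/4)x^2 - (175/12)x - 49/12
E_{-1} E_{1} ∇ f = -(28/3)x^3 + (35/4)x^2 - (49/12)x + 7/12
E_{3/2} f = -(7/3)x^4 - (63/4)x^3 - (315/8)x^2 - (693/16)x - 567/32
(4E_{3/2}) f = -(28/3)x^4 - 63x^3 - (315/2)x^2 - (693/4)x - 567/8
(E_{-1} ∘ E_{1} ∘ ∇ + 4E_{3/2}) f = -(28/3)x^4 - (217/3)x^3 - (595/4)x^2 - (532/3)x - 1687/24

the result is g(x) = -(28/3)x^4 - (217/3)x^3 - (595/4)x^2 - (532/3)x - 1687/24


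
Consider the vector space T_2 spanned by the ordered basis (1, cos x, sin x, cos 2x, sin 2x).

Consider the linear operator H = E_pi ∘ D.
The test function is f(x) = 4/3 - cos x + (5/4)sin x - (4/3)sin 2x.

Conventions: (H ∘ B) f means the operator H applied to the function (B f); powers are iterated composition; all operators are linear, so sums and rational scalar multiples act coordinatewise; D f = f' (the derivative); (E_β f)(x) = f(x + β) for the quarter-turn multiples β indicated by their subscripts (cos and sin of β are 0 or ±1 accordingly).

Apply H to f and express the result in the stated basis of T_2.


the image equals g(x) = -(5/4)cos x - sin x - (8/3)cos 2x

D f = (5/4)cos x + sin x - (8/3)cos 2x
E_pi D f = -(5/4)cos x - sin x - (8/3)cos 2x


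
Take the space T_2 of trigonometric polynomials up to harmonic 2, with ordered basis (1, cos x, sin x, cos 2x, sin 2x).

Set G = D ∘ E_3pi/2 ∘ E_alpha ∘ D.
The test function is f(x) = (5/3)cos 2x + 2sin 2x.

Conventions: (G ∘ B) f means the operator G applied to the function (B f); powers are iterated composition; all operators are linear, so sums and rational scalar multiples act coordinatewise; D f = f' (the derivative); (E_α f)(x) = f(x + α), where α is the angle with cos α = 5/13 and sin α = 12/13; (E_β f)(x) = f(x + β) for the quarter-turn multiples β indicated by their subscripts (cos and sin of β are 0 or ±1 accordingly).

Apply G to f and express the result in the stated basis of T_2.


the image equals g(x) = (500/507)cos 2x - (1752/169)sin 2x

D f = 4cos 2x - (10/3)sin 2x
E_alpha D f = -(876/169)cos 2x - (250/507)sin 2x
E_3pi/2 E_alpha D f = (876/169)cos 2x + (250/507)sin 2x
D (E_3pi/2 ∘ E_alpha ∘ D) f = (500/507)cos 2x - (1752/169)sin 2x


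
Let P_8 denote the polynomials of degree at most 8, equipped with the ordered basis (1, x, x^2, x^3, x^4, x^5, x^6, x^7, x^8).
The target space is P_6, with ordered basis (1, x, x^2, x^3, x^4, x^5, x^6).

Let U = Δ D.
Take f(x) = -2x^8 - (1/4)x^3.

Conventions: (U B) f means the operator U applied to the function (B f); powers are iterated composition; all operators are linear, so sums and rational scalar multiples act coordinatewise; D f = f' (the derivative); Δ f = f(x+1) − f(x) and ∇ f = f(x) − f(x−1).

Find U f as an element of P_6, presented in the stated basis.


g(x) = -112x^6 - 336x^5 - 560x^4 - 560x^3 - 336x^2 - (227/2)x - 67/4

D f = -16x^7 - (3/4)x^2
Δ D f = -112x^6 - 336x^5 - 560x^4 - 560x^3 - 336x^2 - (227/2)x - 67/4


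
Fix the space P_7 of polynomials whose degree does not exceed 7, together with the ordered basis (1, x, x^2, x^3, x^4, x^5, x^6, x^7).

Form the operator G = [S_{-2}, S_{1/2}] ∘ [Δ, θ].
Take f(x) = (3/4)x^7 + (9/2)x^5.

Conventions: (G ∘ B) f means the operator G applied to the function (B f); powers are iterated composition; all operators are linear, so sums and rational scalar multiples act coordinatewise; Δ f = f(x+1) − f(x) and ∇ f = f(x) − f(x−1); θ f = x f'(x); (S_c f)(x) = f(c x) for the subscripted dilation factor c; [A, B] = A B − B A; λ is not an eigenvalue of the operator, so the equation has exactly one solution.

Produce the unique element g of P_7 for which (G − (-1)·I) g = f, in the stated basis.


write g with unknown coordinates in the stated basis and equate coefficients in (G − (-1)·I) g = f
solving from the highest basis element down gives g = (3/4)x^7 + (9/2)x^5
check: G g = 0
so G g − (-1)·g = (3/4)x^7 + (9/2)x^5 = f ✓

the result is g(x) = (3/4)x^7 + (9/2)x^5


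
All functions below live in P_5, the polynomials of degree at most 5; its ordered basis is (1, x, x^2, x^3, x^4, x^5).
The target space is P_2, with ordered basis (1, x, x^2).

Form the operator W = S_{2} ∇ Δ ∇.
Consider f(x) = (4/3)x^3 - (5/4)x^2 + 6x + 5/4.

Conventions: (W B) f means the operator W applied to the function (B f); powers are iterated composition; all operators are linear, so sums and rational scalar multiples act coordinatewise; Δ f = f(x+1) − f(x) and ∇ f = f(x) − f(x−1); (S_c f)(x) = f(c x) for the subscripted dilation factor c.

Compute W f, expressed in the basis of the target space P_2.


∇ f = 4x^2 - (13/2)x + 103/12
Δ ∇ f = 8x - 5/2
∇ Δ ∇ f = 8
S_{2} (∇ Δ ∇) f = 8

g(x) = 8


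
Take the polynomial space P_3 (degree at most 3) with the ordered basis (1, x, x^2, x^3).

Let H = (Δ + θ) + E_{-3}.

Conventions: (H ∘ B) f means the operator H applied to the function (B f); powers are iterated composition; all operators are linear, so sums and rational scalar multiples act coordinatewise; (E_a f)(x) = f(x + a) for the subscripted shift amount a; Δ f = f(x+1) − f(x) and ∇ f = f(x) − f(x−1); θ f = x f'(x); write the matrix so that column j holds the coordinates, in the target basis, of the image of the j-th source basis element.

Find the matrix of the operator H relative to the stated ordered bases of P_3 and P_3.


image of 1: 1
image of x: 2x - 2
image of x^2: 3x^2 - 4x + 10
image of x^3: 4x^3 - 6x^2 + 30x - 26
each image's coordinates form column j of the matrix

the matrix is [[1, -2, 10, -26]; [0, 2, -4, 30]; [0, 0, 3, -6]; [0, 0, 0, 4]] (rows listed top to bottom)


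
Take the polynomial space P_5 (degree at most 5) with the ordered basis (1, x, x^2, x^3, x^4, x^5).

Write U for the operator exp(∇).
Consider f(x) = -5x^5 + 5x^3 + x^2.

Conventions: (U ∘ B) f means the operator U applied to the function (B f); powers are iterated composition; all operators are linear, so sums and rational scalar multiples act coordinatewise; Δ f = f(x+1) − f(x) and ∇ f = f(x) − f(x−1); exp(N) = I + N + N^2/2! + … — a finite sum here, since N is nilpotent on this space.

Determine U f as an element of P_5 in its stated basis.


the image equals g(x) = -5x^5 - 25x^4 + 5x^3 + 66x^2 - 23x - 15

order-1 term: -25x^4 + 50x^3 - 35x^2 + 12x - 1
order-2 term: -50x^3 + 150x^2 - 160x + 61
order-3 term: -50x^2 + 150x - 120
order-4 term: -25x + 50
order-5 term: -5
the series for exp(∇) f terminates at order 5
exp(∇) f = -5x^5 - 25x^4 + 5x^3 + 66x^2 - 23x - 15


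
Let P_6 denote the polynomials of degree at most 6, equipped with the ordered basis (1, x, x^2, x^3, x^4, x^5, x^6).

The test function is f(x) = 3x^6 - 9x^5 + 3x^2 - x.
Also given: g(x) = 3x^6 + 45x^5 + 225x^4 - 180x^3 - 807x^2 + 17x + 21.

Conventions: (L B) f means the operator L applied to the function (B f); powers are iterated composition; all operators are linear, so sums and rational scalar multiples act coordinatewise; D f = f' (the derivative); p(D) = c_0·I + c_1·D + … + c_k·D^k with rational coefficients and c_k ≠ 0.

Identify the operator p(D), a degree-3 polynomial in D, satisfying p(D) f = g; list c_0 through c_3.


D^0 f = 3x^6 - 9x^5 + 3x^2 - x
D^1 f = 18x^5 - 45x^4 + 6x - 1
D^2 f = 90x^4 - 180x^3 + 6
D^3 f = 360x^3 - 540x^2
matching coefficients of g against c_0 f + c_1 Df + … from the top degree down determines the c_i
solution: c_0 = 1, c_1 = 3, c_2 = 4, c_3 = 3/2

p(D) = I + 3·D + 4·D^2 + (3/2)·D^3, i.e. c_0 = 1, c_1 = 3, c_2 = 4, c_3 = 3/2


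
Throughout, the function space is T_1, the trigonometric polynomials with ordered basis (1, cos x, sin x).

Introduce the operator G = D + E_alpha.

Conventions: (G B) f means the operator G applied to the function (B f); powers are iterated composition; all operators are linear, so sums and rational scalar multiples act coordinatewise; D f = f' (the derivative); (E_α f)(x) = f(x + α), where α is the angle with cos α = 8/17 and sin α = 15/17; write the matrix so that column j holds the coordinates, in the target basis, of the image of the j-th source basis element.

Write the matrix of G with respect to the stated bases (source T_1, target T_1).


the matrix is [[1, 0, 0]; [0, 8/17, 32/17]; [0, -32/17, 8/17]] (rows listed top to bottom)

image of 1: 1
image of cos x: (8/17)cos x - (32/17)sin x
image of sin x: (32/17)cos x + (8/17)sin x
each image's coordinates form column j of the matrix


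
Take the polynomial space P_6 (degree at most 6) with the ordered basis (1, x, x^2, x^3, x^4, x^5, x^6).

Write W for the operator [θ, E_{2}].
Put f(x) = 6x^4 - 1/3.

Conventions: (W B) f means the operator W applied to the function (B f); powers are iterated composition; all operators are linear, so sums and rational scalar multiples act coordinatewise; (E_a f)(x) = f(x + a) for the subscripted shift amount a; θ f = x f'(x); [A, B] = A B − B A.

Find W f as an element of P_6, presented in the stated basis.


E_{2} f = 6x^4 + 48x^3 + 144x^2 + 192x + 287/3
θ E_{2} f = 24x^4 + 144x^3 + 288x^2 + 192x
θ f = 24x^4
E_{2} θ f = 24x^4 + 192x^3 + 576x^2 + 768x + 384
[θ, E_{2}] f = -48x^3 - 288x^2 - 576x - 384

g(x) = -48x^3 - 288x^2 - 576x - 384


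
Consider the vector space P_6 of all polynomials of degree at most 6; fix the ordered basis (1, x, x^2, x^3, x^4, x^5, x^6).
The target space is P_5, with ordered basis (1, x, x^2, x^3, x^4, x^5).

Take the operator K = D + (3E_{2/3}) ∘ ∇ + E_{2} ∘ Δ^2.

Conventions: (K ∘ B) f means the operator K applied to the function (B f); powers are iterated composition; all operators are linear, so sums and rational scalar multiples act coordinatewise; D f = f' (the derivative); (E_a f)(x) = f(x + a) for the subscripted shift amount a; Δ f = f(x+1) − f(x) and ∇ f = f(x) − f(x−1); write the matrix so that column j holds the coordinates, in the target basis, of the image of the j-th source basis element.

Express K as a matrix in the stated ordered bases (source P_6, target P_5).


image of 1: 0
image of x: 4
image of x^2: 8x + 3
image of x^3: 12x^2 + 9x + 19
image of x^4: 16x^3 + 18x^2 + 76x + 995/9
image of x^5: 20x^4 + 30x^3 + 190x^2 + (4975/9)x + 15401/27
image of x^6: 24x^5 + 45x^4 + 380x^3 + (4975/3)x^2 + (30802/9)x + 72961/27
each image's coordinates form column j of the matrix

the matrix is [[0, 4, 3, 19, 995/9, 15401/27, 72961/27]; [0, 0, 8, 9, 76, 4975/9, 30802/9]; [0, 0, 0, 12, 18, 190, 4975/3]; [0, 0, 0, 0, 16, 30, 380]; [0, 0, 0, 0, 0, 20, 45]; [0, 0, 0, 0, 0, 0, 24]] (rows listed top to bottom)


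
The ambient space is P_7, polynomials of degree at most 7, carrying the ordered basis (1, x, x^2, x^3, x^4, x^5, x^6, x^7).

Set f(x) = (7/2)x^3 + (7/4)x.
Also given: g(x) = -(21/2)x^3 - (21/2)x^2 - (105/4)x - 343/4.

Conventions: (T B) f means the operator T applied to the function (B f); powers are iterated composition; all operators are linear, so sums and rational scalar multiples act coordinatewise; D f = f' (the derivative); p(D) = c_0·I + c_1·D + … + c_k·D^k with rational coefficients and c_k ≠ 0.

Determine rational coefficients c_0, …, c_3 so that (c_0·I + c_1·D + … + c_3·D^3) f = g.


D^0 f = (7/2)x^3 + (7/4)x
D^1 f = (21/2)x^2 + 7/4
D^2 f = 21x
D^3 f = 21
matching coefficients of g against c_0 f + c_1 Df + … from the top degree down determines the c_i
solution: c_0 = -3, c_1 = -1, c_2 = -1, c_3 = -4

p(D) = -3·I − D − D^2 − 4·D^3, i.e. c_0 = -3, c_1 = -1, c_2 = -1, c_3 = -4


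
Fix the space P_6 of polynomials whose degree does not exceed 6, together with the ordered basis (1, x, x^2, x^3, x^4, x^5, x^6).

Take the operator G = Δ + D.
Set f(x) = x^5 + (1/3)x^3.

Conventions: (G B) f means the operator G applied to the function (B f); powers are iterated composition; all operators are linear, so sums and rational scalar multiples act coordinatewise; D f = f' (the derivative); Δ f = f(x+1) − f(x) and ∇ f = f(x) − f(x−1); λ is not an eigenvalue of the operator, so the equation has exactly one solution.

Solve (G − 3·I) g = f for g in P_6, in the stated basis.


g(x) = -(1/3)x^5 - (10/9)x^4 - (113/27)x^3 - (316/27)x^2 - (1768/81)x - 4940/243

write g with unknown coordinates in the stated basis and equate coefficients in (G − 3·I) g = f
solving from the highest basis element down gives g = -(1/3)x^5 - (10/9)x^4 - (113/27)x^3 - (316/27)x^2 - (1768/81)x - 4940/243
check: G g = -(10/3)x^4 - (110/9)x^3 - (316/9)x^2 - (1768/27)x - 4940/81
so G g − 3·g = x^5 + (1/3)x^3 = f ✓


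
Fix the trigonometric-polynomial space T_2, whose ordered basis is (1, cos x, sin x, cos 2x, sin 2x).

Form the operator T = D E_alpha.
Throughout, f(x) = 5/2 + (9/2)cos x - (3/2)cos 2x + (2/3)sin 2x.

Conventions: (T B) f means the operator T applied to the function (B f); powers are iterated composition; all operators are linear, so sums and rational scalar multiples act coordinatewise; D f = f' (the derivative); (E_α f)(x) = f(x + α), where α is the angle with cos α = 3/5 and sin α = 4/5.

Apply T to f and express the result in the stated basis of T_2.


the result is g(x) = -(18/5)cos x - (27/10)sin x + (188/75)cos 2x - (53/25)sin 2x

E_alpha f = 5/2 + (27/10)cos x - (18/5)sin x + (53/50)cos 2x + (94/75)sin 2x
D E_alpha f = -(18/5)cos x - (27/10)sin x + (188/75)cos 2x - (53/25)sin 2x


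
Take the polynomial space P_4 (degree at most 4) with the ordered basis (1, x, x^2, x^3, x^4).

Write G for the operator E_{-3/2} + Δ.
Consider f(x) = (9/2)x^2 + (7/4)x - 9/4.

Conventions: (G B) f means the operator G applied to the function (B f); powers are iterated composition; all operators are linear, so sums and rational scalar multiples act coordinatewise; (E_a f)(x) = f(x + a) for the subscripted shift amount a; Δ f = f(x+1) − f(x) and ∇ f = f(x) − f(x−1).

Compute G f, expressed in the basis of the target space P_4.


E_{-3/2} f = (9/2)x^2 - (47/4)x + 21/4
Δ f = 9x + 25/4
(E_{-3/2} + Δ) f = (9/2)x^2 - (11/4)x + 23/2

g(x) = (9/2)x^2 - (11/4)x + 23/2


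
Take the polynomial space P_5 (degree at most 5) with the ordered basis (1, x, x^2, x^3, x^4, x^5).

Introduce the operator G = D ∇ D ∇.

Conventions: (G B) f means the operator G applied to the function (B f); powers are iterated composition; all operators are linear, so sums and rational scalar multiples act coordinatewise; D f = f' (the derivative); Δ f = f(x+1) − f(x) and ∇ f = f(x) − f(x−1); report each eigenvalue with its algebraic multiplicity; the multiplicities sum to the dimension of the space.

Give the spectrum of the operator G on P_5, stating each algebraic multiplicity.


image of 1: 0
image of x: 0
image of x^2: 0
image of x^3: 0
image of x^4: 24
image of x^5: 120x - 120
the matrix is upper triangular; its diagonal is (0, 0, 0, 0, 0, 0)
for a triangular matrix the eigenvalues are the diagonal entries, with algebraic multiplicity their repetition count

λ = 0 (multiplicity 6)


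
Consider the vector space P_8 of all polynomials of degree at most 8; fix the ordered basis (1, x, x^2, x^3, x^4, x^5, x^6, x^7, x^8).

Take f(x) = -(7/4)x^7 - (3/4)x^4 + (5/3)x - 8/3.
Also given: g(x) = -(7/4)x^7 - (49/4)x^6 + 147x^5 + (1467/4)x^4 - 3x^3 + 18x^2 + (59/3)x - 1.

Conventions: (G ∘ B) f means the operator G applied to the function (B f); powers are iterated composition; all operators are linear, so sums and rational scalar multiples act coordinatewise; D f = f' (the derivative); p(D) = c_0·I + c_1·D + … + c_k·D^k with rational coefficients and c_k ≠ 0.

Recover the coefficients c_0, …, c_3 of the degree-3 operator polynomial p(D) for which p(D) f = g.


c_0 = 1, c_1 = 1, c_2 = -2, c_3 = -1

D^0 f = -(7/4)x^7 - (3/4)x^4 + (5/3)x - 8/3
D^1 f = -(49/4)x^6 - 3x^3 + 5/3
D^2 f = -(147/2)x^5 - 9x^2
D^3 f = -(735/2)x^4 - 18x
matching coefficients of g against c_0 f + c_1 Df + … from the top degree down determines the c_i
solution: c_0 = 1, c_1 = 1, c_2 = -2, c_3 = -1


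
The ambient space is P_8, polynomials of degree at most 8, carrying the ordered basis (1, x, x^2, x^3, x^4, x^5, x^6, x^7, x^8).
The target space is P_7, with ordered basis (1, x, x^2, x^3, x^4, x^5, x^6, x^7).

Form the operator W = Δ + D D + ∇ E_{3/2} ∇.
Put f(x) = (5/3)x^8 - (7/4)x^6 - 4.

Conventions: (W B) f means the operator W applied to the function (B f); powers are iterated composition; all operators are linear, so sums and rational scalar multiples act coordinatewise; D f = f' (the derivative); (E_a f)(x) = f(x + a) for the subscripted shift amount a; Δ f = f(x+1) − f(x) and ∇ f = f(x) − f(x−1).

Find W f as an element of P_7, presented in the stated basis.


Δ f = (40/3)x^7 + (140/3)x^6 + (497/6)x^5 + (1085/12)x^4 + (175/3)x^3 + (245/12)x^2 + (17/6)x - 1/12
D f = (40/3)x^7 - (21/2)x^5
D D f = (280/3)x^6 - (105/2)x^4
∇ f = (40/3)x^7 - (140/3)x^6 + (497/6)x^5 - (1085/12)x^4 + (175/3)x^3 - (245/12)x^2 + (17/6)x + 1/12
E_{3/2} ∇ f = (40/3)x^7 + (280/3)x^6 + (1757/6)x^5 + (3185/6)x^4 + (7105/12)x^3 + (4795/12)x^2 + (14237/96)x + 2189/96
∇ E_{3/2} ∇ f = (280/3)x^6 + 280x^5 + (3185/6)x^4 + 595x^3 + (4795/12)x^2 + (595/4)x + 2189/96
(Δ + D D + ∇ E_{3/2} ∇) f = (40/3)x^7 + (700/3)x^6 + (2177/6)x^5 + (2275/4)x^4 + (1960/3)x^3 + 420x^2 + (1819/12)x + 727/32

the image equals g(x) = (40/3)x^7 + (700/3)x^6 + (2177/6)x^5 + (2275/4)x^4 + (1960/3)x^3 + 420x^2 + (1819/12)x + 727/32


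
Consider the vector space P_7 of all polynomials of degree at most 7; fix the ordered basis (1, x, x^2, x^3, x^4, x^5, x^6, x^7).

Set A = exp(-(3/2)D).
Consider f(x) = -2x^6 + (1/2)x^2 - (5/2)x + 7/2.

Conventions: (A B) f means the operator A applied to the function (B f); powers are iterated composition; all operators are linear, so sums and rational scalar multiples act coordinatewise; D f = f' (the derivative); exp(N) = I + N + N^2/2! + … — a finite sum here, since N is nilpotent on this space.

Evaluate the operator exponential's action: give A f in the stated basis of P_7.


g(x) = -2x^6 + 18x^5 - (135/2)x^4 + 135x^3 - (1211/8)x^2 + (697/8)x - 461/32

order-1 term: 18x^5 - (3/2)x + 15/4
order-2 term: -(135/2)x^4 + 9/8
order-3 term: 135x^3
order-4 term: -(1215/8)x^2
order-5 term: (729/8)x
order-6 term: -729/32
the series for exp(-(3/2)D) f terminates at order 6
exp(-(3/2)D) f = -2x^6 + 18x^5 - (135/2)x^4 + 135x^3 - (1211/8)x^2 + (697/8)x - 461/32


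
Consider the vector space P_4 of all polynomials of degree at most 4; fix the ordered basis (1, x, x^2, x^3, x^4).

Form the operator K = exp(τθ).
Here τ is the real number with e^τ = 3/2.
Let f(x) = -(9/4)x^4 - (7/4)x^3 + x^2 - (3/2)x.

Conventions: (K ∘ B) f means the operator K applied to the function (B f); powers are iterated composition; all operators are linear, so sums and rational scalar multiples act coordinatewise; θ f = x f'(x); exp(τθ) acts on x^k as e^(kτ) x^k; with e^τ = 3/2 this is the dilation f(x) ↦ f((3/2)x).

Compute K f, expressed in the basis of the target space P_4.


exp(τθ) x^k = e^(kτ) x^k; with e^τ = 3/2 this sends x^k to (3/2)^k x^k
x ↦ 3/2 x
x^2 ↦ 9/4 x^2
x^3 ↦ 27/8 x^3
x^4 ↦ 81/16 x^4
applying this coordinatewise to f: exp(τθ) f = -(729/64)x^4 - (189/32)x^3 + (9/4)x^2 - (9/4)x

the image equals g(x) = -(729/64)x^4 - (189/32)x^3 + (9/4)x^2 - (9/4)x


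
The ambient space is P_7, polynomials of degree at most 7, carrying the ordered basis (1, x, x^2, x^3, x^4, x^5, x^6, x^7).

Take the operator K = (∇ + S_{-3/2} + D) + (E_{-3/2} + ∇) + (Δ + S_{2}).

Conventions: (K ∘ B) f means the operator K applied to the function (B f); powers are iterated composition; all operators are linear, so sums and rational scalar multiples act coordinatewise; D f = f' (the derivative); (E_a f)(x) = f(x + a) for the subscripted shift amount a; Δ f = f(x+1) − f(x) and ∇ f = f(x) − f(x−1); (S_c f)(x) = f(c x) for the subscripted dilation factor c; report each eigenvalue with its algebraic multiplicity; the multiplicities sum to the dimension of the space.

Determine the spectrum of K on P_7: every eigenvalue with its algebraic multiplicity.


λ = 3/2 (multiplicity 1), λ = 3 (multiplicity 1), λ = 45/8 (multiplicity 1), λ = 29/4 (multiplicity 1), λ = 353/16 (multiplicity 1), λ = 813/32 (multiplicity 1), λ = 4889/64 (multiplicity 1), λ = 14325/128 (multiplicity 1)

image of 1: 3
image of x: (3/2)x + 5/2
image of x^2: (29/4)x^2 + 5x + 5/4
image of x^3: (45/8)x^3 + (15/2)x^2 + (15/4)x - 3/8
image of x^4: (353/16)x^4 + 10x^3 + (15/2)x^2 - (3/2)x + 65/16
image of x^5: (813/32)x^5 + (25/2)x^4 + (25/2)x^3 - (15/4)x^2 + (325/16)x - 147/32
image of x^6: (4889/64)x^6 + 15x^5 + (75/4)x^4 - (15/2)x^3 + (975/16)x^2 - (441/16)x + 665/64
image of x^7: (14325/128)x^7 + (35/2)x^6 + (105/4)x^5 - (105/8)x^4 + (2275/16)x^3 - (3087/32)x^2 + (4655/64)x - 1803/128
the matrix is upper triangular; its diagonal is (3, 3/2, 29/4, 45/8, 353/16, 813/32, 4889/64, 14325/128)
for a triangular matrix the eigenvalues are the diagonal entries, with algebraic multiplicity their repetition count


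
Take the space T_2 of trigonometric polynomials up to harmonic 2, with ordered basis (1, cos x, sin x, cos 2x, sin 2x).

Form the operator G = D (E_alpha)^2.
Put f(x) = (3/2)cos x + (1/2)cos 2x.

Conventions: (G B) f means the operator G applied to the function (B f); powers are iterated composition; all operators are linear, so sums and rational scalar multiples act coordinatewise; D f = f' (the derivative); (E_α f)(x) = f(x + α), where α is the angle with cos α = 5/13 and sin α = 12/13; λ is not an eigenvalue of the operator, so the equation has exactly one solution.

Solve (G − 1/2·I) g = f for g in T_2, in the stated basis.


the image equals g(x) = -(1227/1325)cos x - (714/1325)sin x + (85679/257057)cos 2x - (956/257057)sin 2x

write g with unknown coordinates in the stated basis and equate coefficients in (G − 1/2·I) g = f
solving from the highest basis element down gives g = -(1227/1325)cos x - (714/1325)sin x + (85679/257057)cos 2x - (956/257057)sin 2x
check: G g = (1374/1325)cos x - (357/1325)sin x + (171368/257057)cos 2x - (478/257057)sin 2x
so G g − 1/2·g = (3/2)cos x + (1/2)cos 2x = f ✓


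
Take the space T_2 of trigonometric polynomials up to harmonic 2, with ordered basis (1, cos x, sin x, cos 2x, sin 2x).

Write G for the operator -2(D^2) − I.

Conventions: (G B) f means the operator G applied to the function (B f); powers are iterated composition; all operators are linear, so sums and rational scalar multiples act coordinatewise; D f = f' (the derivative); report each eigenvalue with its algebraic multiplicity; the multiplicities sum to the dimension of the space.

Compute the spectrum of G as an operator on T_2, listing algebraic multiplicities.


λ = -1 (multiplicity 1), λ = 1 (multiplicity 2), λ = 7 (multiplicity 2)

image of 1: -1
image of cos x: cos x
image of sin x: sin x
image of cos 2x: 7cos 2x
image of sin 2x: 7sin 2x
the matrix is diagonal; its diagonal is (-1, 1, 1, 7, 7)
for a triangular matrix the eigenvalues are the diagonal entries, with algebraic multiplicity their repetition count


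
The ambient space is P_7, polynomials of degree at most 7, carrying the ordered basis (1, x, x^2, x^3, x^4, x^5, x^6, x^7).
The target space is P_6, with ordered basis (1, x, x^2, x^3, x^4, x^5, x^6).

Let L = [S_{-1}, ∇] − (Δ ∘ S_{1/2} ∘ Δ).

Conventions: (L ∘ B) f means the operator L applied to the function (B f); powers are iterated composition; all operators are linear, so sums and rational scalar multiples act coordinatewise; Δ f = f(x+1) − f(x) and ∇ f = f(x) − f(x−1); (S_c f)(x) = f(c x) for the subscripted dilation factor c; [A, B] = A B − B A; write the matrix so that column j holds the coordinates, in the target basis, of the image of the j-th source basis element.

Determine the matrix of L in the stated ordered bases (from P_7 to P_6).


image of 1: 0
image of x: 2
image of x^2: -4x - 1
image of x^3: 6x^2 - (3/2)x - 1/4
image of x^4: -8x^3 - (3/2)x^2 - (25/2)x - 4
image of x^5: 10x^4 - (5/4)x^3 + (115/8)x^2 - 10x - 73/16
image of x^6: -12x^5 - (15/16)x^4 - (365/8)x^3 - 15x^2 - (507/16)x - 83/8
image of x^7: 14x^6 - (21/32)x^5 + (4165/64)x^4 - (35/2)x^3 + (483/64)x^2 - (581/16)x - 901/64
each image's coordinates form column j of the matrix

the matrix is [[0, 2, -1, -1/4, -4, -73/16, -83/8, -901/64]; [0, 0, -4, -3/2, -25/2, -10, -507/16, -581/16]; [0, 0, 0, 6, -3/2, 115/8, -15, 483/64]; [0, 0, 0, 0, -8, -5/4, -365/8, -35/2]; [0, 0, 0, 0, 0, 10, -15/16, 4165/64]; [0, 0, 0, 0, 0, 0, -12, -21/32]; [0, 0, 0, 0, 0, 0, 0, 14]] (rows listed top to bottom)


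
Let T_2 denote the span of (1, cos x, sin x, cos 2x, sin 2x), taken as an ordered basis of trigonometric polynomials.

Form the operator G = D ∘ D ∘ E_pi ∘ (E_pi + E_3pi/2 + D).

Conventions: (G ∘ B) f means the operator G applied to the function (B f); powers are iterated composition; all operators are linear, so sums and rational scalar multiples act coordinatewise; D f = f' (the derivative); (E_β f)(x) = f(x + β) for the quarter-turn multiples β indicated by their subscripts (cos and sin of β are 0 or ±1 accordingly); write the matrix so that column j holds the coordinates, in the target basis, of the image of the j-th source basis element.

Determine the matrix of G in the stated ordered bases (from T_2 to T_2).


image of 1: 0
image of cos x: -cos x
image of sin x: -sin x
image of cos 2x: 8sin 2x
image of sin 2x: -8cos 2x
each image's coordinates form column j of the matrix

the matrix is [[0, 0, 0, 0, 0]; [0, -1, 0, 0, 0]; [0, 0, -1, 0, 0]; [0, 0, 0, 0, -8]; [0, 0, 0, 8, 0]] (rows listed top to bottom)


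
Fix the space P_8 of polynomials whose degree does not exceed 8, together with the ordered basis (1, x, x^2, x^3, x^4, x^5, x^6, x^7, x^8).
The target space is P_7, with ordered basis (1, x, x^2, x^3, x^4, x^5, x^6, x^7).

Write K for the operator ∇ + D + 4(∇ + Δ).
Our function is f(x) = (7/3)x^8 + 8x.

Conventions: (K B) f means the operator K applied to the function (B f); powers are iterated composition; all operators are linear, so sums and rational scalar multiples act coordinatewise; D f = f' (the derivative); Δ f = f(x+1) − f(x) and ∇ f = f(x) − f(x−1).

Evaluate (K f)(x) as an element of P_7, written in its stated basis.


∇ f = (56/3)x^7 - (196/3)x^6 + (392/3)x^5 - (490/3)x^4 + (392/3)x^3 - (196/3)x^2 + (56/3)x + 17/3
D f = (56/3)x^7 + 8
∇ f = (56/3)x^7 - (196/3)x^6 + (392/3)x^5 - (490/3)x^4 + (392/3)x^3 - (196/3)x^2 + (56/3)x + 17/3
Δ f = (56/3)x^7 + (196/3)x^6 + (392/3)x^5 + (490/3)x^4 + (392/3)x^3 + (196/3)x^2 + (56/3)x + 31/3
(∇ + Δ) f = (112/3)x^7 + (784/3)x^5 + (784/3)x^3 + (112/3)x + 16
(4(∇ + Δ)) f = (448/3)x^7 + (3136/3)x^5 + (3136/3)x^3 + (448/3)x + 64
(∇ + D + 4(∇ + Δ)) f = (560/3)x^7 - (196/3)x^6 + 1176x^5 - (490/3)x^4 + 1176x^3 - (196/3)x^2 + 168x + 233/3

the image equals g(x) = (560/3)x^7 - (196/3)x^6 + 1176x^5 - (490/3)x^4 + 1176x^3 - (196/3)x^2 + 168x + 233/3


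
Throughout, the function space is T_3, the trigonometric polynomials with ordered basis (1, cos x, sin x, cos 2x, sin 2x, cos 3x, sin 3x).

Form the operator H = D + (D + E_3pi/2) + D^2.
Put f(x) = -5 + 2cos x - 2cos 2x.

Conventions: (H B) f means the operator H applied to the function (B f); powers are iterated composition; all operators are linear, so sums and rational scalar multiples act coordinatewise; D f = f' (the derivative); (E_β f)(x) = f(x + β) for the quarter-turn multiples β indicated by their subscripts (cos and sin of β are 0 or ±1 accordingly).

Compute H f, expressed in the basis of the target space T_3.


D f = -2sin x + 4sin 2x
D f = -2sin x + 4sin 2x
E_3pi/2 f = -5 + 2sin x + 2cos 2x
(D + E_3pi/2) f = -5 + 2cos 2x + 4sin 2x
D f = -2sin x + 4sin 2x
D D f = -2cos x + 8cos 2x
(D + (D + E_3pi/2) + D^2) f = -5 - 2cos x - 2sin x + 10cos 2x + 8sin 2x

the result is g(x) = -5 - 2cos x - 2sin x + 10cos 2x + 8sin 2x


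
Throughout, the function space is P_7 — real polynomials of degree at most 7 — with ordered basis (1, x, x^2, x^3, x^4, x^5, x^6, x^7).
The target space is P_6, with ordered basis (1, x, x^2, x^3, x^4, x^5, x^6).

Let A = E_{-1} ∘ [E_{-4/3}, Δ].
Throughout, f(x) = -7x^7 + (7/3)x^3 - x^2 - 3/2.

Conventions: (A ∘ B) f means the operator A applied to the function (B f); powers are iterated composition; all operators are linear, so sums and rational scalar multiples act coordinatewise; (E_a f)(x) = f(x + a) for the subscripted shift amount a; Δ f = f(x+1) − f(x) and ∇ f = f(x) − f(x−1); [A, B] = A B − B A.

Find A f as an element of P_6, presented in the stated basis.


g(x) = 0

Δ f = -49x^6 - 147x^5 - 245x^4 - 245x^3 - 140x^2 - 44x - 17/3
E_{-4/3} Δ f = -49x^6 + 245x^5 - (1715/3)x^4 + (20825/27)x^3 - (16520/27)x^2 + (21188/81)x - 33043/729
E_{-4/3} f = -7x^7 + (196/3)x^6 - (784/3)x^5 + (15680/27)x^4 - (62531/81)x^3 + (49339/81)x^2 - (189688/729)x + 190847/4374
Δ E_{-4/3} f = -49x^6 + 245x^5 - (1715/3)x^4 + (20825/27)x^3 - (16520/27)x^2 + (21188/81)x - 33043/729
[E_{-4/3}, Δ] f = 0
E_{-1} [E_{-4/3}, Δ] f = 0


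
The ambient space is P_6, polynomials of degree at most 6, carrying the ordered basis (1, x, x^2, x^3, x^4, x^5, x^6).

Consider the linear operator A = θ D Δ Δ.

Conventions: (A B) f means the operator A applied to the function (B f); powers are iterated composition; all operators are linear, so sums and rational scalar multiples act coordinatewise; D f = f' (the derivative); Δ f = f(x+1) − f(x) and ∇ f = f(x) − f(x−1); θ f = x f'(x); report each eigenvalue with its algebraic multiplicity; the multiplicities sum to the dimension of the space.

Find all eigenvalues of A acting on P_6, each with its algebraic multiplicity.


image of 1: 0
image of x: 0
image of x^2: 0
image of x^3: 0
image of x^4: 24x
image of x^5: 120x^2 + 120x
image of x^6: 360x^3 + 720x^2 + 420x
the matrix is upper triangular; its diagonal is (0, 0, 0, 0, 0, 0, 0)
for a triangular matrix the eigenvalues are the diagonal entries, with algebraic multiplicity their repetition count

λ = 0 (multiplicity 7)


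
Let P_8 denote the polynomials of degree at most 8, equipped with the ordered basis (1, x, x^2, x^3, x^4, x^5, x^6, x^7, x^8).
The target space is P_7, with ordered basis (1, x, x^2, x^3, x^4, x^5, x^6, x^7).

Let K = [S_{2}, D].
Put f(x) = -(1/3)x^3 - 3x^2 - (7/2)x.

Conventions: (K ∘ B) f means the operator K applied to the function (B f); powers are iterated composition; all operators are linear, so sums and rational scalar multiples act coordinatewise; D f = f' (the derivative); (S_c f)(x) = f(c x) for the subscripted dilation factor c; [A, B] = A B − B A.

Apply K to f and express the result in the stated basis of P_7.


the result is g(x) = 4x^2 + 12x + 7/2

D f = -x^2 - 6x - 7/2
S_{2} D f = -4x^2 - 12x - 7/2
S_{2} f = -(8/3)x^3 - 12x^2 - 7x
D S_{2} f = -8x^2 - 24x - 7
[S_{2}, D] f = 4x^2 + 12x + 7/2


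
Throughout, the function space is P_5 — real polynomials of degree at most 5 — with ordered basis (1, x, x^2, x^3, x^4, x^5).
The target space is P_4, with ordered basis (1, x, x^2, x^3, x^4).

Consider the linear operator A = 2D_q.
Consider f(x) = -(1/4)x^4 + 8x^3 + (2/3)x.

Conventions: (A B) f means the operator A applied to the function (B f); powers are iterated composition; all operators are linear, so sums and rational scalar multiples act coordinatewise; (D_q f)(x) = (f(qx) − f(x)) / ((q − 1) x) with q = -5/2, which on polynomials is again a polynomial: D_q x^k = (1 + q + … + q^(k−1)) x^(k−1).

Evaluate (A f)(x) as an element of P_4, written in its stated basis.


g(x) = (87/16)x^3 + 76x^2 + 4/3

D_q f = (87/32)x^3 + 38x^2 + 2/3
(2D_q) f = (87/16)x^3 + 76x^2 + 4/3


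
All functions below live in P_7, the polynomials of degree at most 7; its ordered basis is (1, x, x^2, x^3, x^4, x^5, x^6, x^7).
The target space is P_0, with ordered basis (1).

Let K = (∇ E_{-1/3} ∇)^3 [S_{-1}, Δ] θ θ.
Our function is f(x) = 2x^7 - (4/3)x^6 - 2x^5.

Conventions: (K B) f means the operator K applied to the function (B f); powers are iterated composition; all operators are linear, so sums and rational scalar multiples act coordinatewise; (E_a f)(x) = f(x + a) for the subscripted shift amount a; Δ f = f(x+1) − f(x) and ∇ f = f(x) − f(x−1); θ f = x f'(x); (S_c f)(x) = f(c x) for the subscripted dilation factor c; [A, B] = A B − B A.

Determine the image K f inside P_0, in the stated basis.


the image equals g(x) = 987840

θ f = 14x^7 - 8x^6 - 10x^5
θ θ f = 98x^7 - 48x^6 - 50x^5
Δ (θ θ) f = 686x^6 + 1770x^5 + 2460x^4 + 1970x^3 + 838x^2 + 148x
S_{-1} Δ (θ θ) f = 686x^6 - 1770x^5 + 2460x^4 - 1970x^3 + 838x^2 - 148x
S_{-1} (θ θ) f = -98x^7 - 48x^6 + 50x^5
Δ S_{-1} (θ θ) f = -686x^6 - 2346x^5 - 3900x^4 - 3890x^3 - 2278x^2 - 724x - 96
[S_{-1}, Δ] (θ θ) f = 1372x^6 + 576x^5 + 6360x^4 + 1920x^3 + 3116x^2 + 576x + 96
∇ [S_{-1}, Δ] (θ θ) f = 8232x^5 - 17700x^4 + 47120x^3 - 47220x^2 + 31264x - 7776
E_{-1/3} ∇ [S_{-1}, Δ] (θ θ) f = 8232x^5 - 31420x^4 + (239600/3)x^3 - (982700/9)x^2 + (2202688/27)x - 2060768/81
∇ E_{-1/3} ∇ [S_{-1}, Δ] (θ θ) f = 41160x^4 - 208000x^3 + 510440x^2 - (5623360/9)x + 8377792/27
∇ (∇ E_{-1/3} ∇) [S_{-1}, Δ] (θ θ) f = 164640x^3 - 870960x^2 + 1809520x - 12459760/9
E_{-1/3} ∇ (∇ E_{-1/3} ∇) [S_{-1}, Δ] (θ θ) f = 164640x^3 - 1035600x^2 + 2445040x - 18814160/9
∇ E_{-1/3} ∇ (∇ E_{-1/3} ∇) [S_{-1}, Δ] (θ θ) f = 493920x^2 - 2565120x + 3645280
∇ (∇ E_{-1/3} ∇) (∇ E_{-1/3} ∇) [S_{-1}, Δ] (θ θ) f = 987840x - 3059040
E_{-1/3} ∇ (∇ E_{-1/3} ∇) (∇ E_{-1/3} ∇) [S_{-1}, Δ] (θ θ) f = 987840x - 3388320
∇ E_{-1/3} ∇ (∇ E_{-1/3} ∇) (∇ E_{-1/3} ∇) [S_{-1}, Δ] (θ θ) f = 987840


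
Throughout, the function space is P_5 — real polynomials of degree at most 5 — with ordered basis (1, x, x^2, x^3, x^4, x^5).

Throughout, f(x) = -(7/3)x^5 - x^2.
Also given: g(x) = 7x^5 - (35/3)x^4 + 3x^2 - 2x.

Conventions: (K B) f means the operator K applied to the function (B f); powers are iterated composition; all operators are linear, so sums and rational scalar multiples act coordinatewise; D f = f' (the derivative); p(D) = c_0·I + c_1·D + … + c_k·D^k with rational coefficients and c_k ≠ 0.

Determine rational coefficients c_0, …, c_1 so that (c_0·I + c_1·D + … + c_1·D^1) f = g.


D^0 f = -(7/3)x^5 - x^2
D^1 f = -(35/3)x^4 - 2x
matching coefficients of g against c_0 f + c_1 Df + … from the top degree down determines the c_i
solution: c_0 = -3, c_1 = 1

p(D) = -3·I + D, i.e. c_0 = -3, c_1 = 1


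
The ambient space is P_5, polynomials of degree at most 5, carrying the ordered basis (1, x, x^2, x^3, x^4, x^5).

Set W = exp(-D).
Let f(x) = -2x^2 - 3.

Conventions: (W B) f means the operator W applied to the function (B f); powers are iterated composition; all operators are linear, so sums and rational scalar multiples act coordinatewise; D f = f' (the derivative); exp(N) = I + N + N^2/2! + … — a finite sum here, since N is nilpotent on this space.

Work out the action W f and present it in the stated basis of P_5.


the image equals g(x) = -2x^2 + 4x - 5

order-1 term: 4x
order-2 term: -2
the series for exp(-D) f terminates at order 2
exp(-D) f = -2x^2 + 4x - 5


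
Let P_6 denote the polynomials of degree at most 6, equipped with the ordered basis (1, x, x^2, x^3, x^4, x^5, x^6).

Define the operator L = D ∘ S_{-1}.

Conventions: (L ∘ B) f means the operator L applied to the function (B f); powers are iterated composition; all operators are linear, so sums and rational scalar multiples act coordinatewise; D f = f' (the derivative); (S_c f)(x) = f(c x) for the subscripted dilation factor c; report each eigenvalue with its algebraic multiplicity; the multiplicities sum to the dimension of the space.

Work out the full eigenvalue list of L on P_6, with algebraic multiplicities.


image of 1: 0
image of x: -1
image of x^2: 2x
image of x^3: -3x^2
image of x^4: 4x^3
image of x^5: -5x^4
image of x^6: 6x^5
the matrix is upper triangular; its diagonal is (0, 0, 0, 0, 0, 0, 0)
for a triangular matrix the eigenvalues are the diagonal entries, with algebraic multiplicity their repetition count

λ = 0 (multiplicity 7)


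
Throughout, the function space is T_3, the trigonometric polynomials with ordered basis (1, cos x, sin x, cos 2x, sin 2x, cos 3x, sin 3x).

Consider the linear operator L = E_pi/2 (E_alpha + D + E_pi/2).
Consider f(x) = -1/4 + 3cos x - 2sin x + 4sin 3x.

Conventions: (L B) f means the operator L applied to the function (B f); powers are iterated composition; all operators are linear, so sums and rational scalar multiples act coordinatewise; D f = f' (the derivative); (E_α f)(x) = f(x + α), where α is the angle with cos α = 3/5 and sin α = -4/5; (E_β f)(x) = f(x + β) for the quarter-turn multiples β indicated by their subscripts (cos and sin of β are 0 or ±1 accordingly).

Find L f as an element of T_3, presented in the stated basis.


E_alpha f = -1/4 + (17/5)cos x + (6/5)sin x - (176/125)cos 3x - (468/125)sin 3x
D f = -2cos x - 3sin x + 12cos 3x
E_pi/2 f = -1/4 - 2cos x - 3sin x - 4cos 3x
(E_alpha + D + E_pi/2) f = -1/2 - (3/5)cos x - (24/5)sin x + (824/125)cos 3x - (468/125)sin 3x
E_pi/2 (E_alpha + D + E_pi/2) f = -1/2 - (24/5)cos x + (3/5)sin x + (468/125)cos 3x + (824/125)sin 3x

the result is g(x) = -1/2 - (24/5)cos x + (3/5)sin x + (468/125)cos 3x + (824/125)sin 3x


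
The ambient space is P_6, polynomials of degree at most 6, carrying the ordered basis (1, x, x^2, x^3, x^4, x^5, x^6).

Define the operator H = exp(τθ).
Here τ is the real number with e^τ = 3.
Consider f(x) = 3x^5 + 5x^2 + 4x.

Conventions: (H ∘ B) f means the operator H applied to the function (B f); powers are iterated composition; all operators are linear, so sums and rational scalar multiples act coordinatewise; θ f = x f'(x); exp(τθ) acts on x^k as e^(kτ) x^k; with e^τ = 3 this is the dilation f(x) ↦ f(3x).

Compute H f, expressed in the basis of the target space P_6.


exp(τθ) x^k = e^(kτ) x^k; with e^τ = 3 this sends x^k to 3^k x^k
x ↦ 3 x
x^2 ↦ 9 x^2
x^5 ↦ 243 x^5
applying this coordinatewise to f: exp(τθ) f = 729x^5 + 45x^2 + 12x

g(x) = 729x^5 + 45x^2 + 12x


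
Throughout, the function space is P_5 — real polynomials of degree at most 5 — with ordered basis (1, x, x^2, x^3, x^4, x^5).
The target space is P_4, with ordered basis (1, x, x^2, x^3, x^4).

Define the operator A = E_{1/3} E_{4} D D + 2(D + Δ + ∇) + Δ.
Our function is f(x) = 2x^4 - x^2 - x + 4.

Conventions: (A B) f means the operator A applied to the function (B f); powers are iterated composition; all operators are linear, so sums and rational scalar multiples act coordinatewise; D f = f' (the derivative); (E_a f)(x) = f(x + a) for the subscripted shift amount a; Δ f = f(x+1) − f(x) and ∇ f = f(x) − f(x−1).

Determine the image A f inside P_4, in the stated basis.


D f = 8x^3 - 2x - 1
D D f = 24x^2 - 2
E_{4} D D f = 24x^2 + 192x + 382
E_{1/3} E_{4} D D f = 24x^2 + 208x + 1346/3
D f = 8x^3 - 2x - 1
Δ f = 8x^3 + 12x^2 + 6x
∇ f = 8x^3 - 12x^2 + 6x - 2
(D + Δ + ∇) f = 24x^3 + 10x - 3
(2(D + Δ + ∇)) f = 48x^3 + 20x - 6
Δ f = 8x^3 + 12x^2 + 6x
(E_{1/3} E_{4} D D + 2(D + Δ + ∇) + Δ) f = 56x^3 + 36x^2 + 234x + 1328/3

the result is g(x) = 56x^3 + 36x^2 + 234x + 1328/3
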